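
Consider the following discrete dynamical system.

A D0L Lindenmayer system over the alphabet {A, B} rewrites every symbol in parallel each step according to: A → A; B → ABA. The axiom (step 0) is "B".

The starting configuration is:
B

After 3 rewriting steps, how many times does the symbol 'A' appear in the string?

step 0: B
step 1: ABA
step 2: AABAA
step 3: AAABAAA

6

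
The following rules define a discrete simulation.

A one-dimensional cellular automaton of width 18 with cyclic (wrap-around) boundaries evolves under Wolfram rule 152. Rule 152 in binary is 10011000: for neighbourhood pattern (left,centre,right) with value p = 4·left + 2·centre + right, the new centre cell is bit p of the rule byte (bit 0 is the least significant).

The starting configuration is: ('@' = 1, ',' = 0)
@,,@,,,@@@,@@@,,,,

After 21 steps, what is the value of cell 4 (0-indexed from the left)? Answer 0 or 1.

0

k=0  @,,@,,,@@@,@@@,,,,
k=1  ,@,,@,,@@,,@@,@,,,
k=2  ,,@,,@,@,@,@,,,@,,
k=3  ,,,@,,,,,,,,@,,,@,
k=4  ,,,,@,,,,,,,,@,,,@
k=5  @,,,,@,,,,,,,,@,,,
k=6  ,@,,,,@,,,,,,,,@,,
k=7  ,,@,,,,@,,,,,,,,@,
k=8  ,,,@,,,,@,,,,,,,,@
k=9  @,,,@,,,,@,,,,,,,,
k=10  ,@,,,@,,,,@,,,,,,,
k=11  ,,@,,,@,,,,@,,,,,,
k=12  ,,,@,,,@,,,,@,,,,,
k=13  ,,,,@,,,@,,,,@,,,,
k=14  ,,,,,@,,,@,,,,@,,,
k=15  ,,,,,,@,,,@,,,,@,,
k=16  ,,,,,,,@,,,@,,,,@,
k=17  ,,,,,,,,@,,,@,,,,@
k=18  @,,,,,,,,@,,,@,,,,
k=19  ,@,,,,,,,,@,,,@,,,
k=20  ,,@,,,,,,,,@,,,@,,
k=21  ,,,@,,,,,,,,@,,,@,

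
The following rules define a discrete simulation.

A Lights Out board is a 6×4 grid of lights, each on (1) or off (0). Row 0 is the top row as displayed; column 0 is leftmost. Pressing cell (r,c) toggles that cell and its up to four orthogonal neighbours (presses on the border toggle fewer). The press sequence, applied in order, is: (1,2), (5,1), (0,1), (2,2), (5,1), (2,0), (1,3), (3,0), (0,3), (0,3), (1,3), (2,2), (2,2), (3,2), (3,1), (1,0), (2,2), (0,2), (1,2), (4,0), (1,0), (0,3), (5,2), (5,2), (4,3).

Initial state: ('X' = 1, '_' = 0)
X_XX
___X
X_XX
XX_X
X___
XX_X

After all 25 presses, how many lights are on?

11

k=0  X_XX
___X
X_XX
XX_X
X___
XX_X
k=1  X__X
_XX_
X__X
XX_X
X___
XX_X
k=2  X__X
_XX_
X__X
XX_X
XX__
__XX
k=3  _XXX
__X_
X__X
XX_X
XX__
__XX
k=4  _XXX
____
XXX_
XXXX
XX__
__XX
k=5  _XXX
____
XXX_
XXXX
X___
XX_X
k=6  _XXX
X___
__X_
_XXX
X___
XX_X
k=7  _XX_
X_XX
__XX
_XXX
X___
XX_X
k=8  _XX_
X_XX
X_XX
X_XX
____
XX_X
k=9  _X_X
X_X_
X_XX
X_XX
____
XX_X
k=10  _XX_
X_XX
X_XX
X_XX
____
XX_X
k=11  _XXX
X___
X_X_
X_XX
____
XX_X
k=12  _XXX
X_X_
XX_X
X__X
____
XX_X
k=13  _XXX
X___
X_X_
X_XX
____
XX_X
k=14  _XXX
X___
X___
XX__
__X_
XX_X
k=15  _XXX
X___
XX__
__X_
_XX_
XX_X
k=16  XXXX
_X__
_X__
__X_
_XX_
XX_X
k=17  XXXX
_XX_
__XX
____
_XX_
XX_X
k=18  X___
_X__
__XX
____
_XX_
XX_X
k=19  X_X_
__XX
___X
____
_XX_
XX_X
k=20  X_X_
__XX
___X
X___
X_X_
_X_X
k=21  __X_
XXXX
X__X
X___
X_X_
_X_X
k=22  ___X
XXX_
X__X
X___
X_X_
_X_X
k=23  ___X
XXX_
X__X
X___
X___
__X_
k=24  ___X
XXX_
X__X
X___
X_X_
_X_X
k=25  ___X
XXX_
X__X
X__X
X__X
_X__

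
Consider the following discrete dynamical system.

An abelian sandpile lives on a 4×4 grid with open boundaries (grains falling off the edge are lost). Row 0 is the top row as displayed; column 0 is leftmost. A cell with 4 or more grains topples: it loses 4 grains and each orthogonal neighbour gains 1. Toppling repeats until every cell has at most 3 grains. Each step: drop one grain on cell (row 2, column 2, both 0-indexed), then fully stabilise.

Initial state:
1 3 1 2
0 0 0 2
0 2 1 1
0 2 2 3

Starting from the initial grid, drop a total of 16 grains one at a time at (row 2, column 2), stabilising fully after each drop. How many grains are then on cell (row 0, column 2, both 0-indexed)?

k=0  1 3 1 2
0 0 0 2
0 2 1 1
0 2 2 3
k=1  1 3 1 2
0 0 0 2
0 2 2 1
0 2 2 3
k=2  1 3 1 2
0 0 0 2
0 2 3 1
0 2 2 3
k=3  1 3 1 2
0 0 1 2
0 3 0 2
0 2 3 3
k=4  1 3 1 2
0 0 1 2
0 3 1 2
0 2 3 3
k=5  1 3 1 2
0 0 1 2
0 3 2 2
0 2 3 3
k=6  1 3 1 2
0 0 1 2
0 3 3 2
0 2 3 3
k=7  1 3 1 2
0 1 2 3
1 1 3 0
1 0 2 1
k=8  1 3 1 2
0 1 3 3
1 2 0 1
1 0 3 1
k=9  1 3 1 2
0 1 3 3
1 2 1 1
1 0 3 1
k=10  1 3 1 2
0 1 3 3
1 2 2 1
1 0 3 1
k=11  1 3 1 2
0 1 3 3
1 2 3 1
1 0 3 1
k=12  1 3 2 3
0 2 1 0
1 3 2 3
1 1 0 2
k=13  1 3 2 3
0 2 1 0
1 3 3 3
1 1 0 2
k=14  1 3 2 3
0 3 2 1
2 0 2 0
1 2 1 3
k=15  1 3 2 3
0 3 2 1
2 0 3 0
1 2 1 3
k=16  1 3 2 3
0 3 3 1
2 1 0 1
1 2 2 3

2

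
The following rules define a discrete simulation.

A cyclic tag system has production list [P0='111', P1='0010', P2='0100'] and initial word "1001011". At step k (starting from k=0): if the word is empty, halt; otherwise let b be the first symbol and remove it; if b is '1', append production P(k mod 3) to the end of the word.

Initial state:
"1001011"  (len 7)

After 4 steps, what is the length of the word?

9

step 0: "1001011"  (len 7)
step 1: "001011111"  (len 9)
step 2: "01011111"  (len 8)
step 3: "1011111"  (len 7)
step 4: "011111111"  (len 9)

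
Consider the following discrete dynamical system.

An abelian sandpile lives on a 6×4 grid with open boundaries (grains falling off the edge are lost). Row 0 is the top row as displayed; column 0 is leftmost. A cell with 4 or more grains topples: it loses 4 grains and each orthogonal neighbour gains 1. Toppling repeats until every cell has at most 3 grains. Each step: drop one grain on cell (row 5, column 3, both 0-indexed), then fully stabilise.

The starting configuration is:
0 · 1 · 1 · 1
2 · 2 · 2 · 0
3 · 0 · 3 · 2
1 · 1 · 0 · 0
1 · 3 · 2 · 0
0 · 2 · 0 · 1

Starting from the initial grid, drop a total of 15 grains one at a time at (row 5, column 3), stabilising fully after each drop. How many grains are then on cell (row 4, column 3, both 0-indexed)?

gen 0: 0 · 1 · 1 · 1
2 · 2 · 2 · 0
3 · 0 · 3 · 2
1 · 1 · 0 · 0
1 · 3 · 2 · 0
0 · 2 · 0 · 1
gen 1: 0 · 1 · 1 · 1
2 · 2 · 2 · 0
3 · 0 · 3 · 2
1 · 1 · 0 · 0
1 · 3 · 2 · 0
0 · 2 · 0 · 2
gen 2: 0 · 1 · 1 · 1
2 · 2 · 2 · 0
3 · 0 · 3 · 2
1 · 1 · 0 · 0
1 · 3 · 2 · 0
0 · 2 · 0 · 3
gen 3: 0 · 1 · 1 · 1
2 · 2 · 2 · 0
3 · 0 · 3 · 2
1 · 1 · 0 · 0
1 · 3 · 2 · 1
0 · 2 · 1 · 0
gen 4: 0 · 1 · 1 · 1
2 · 2 · 2 · 0
3 · 0 · 3 · 2
1 · 1 · 0 · 0
1 · 3 · 2 · 1
0 · 2 · 1 · 1
gen 5: 0 · 1 · 1 · 1
2 · 2 · 2 · 0
3 · 0 · 3 · 2
1 · 1 · 0 · 0
1 · 3 · 2 · 1
0 · 2 · 1 · 2
gen 6: 0 · 1 · 1 · 1
2 · 2 · 2 · 0
3 · 0 · 3 · 2
1 · 1 · 0 · 0
1 · 3 · 2 · 1
0 · 2 · 1 · 3
gen 7: 0 · 1 · 1 · 1
2 · 2 · 2 · 0
3 · 0 · 3 · 2
1 · 1 · 0 · 0
1 · 3 · 2 · 2
0 · 2 · 2 · 0
gen 8: 0 · 1 · 1 · 1
2 · 2 · 2 · 0
3 · 0 · 3 · 2
1 · 1 · 0 · 0
1 · 3 · 2 · 2
0 · 2 · 2 · 1
gen 9: 0 · 1 · 1 · 1
2 · 2 · 2 · 0
3 · 0 · 3 · 2
1 · 1 · 0 · 0
1 · 3 · 2 · 2
0 · 2 · 2 · 2
gen 10: 0 · 1 · 1 · 1
2 · 2 · 2 · 0
3 · 0 · 3 · 2
1 · 1 · 0 · 0
1 · 3 · 2 · 2
0 · 2 · 2 · 3
gen 11: 0 · 1 · 1 · 1
2 · 2 · 2 · 0
3 · 0 · 3 · 2
1 · 1 · 0 · 0
1 · 3 · 2 · 3
0 · 2 · 3 · 0
gen 12: 0 · 1 · 1 · 1
2 · 2 · 2 · 0
3 · 0 · 3 · 2
1 · 1 · 0 · 0
1 · 3 · 2 · 3
0 · 2 · 3 · 1
gen 13: 0 · 1 · 1 · 1
2 · 2 · 2 · 0
3 · 0 · 3 · 2
1 · 1 · 0 · 0
1 · 3 · 2 · 3
0 · 2 · 3 · 2
gen 14: 0 · 1 · 1 · 1
2 · 2 · 2 · 0
3 · 0 · 3 · 2
1 · 1 · 0 · 0
1 · 3 · 2 · 3
0 · 2 · 3 · 3
gen 15: 0 · 1 · 1 · 1
2 · 2 · 2 · 0
3 · 0 · 3 · 2
1 · 2 · 1 · 1
2 · 1 · 1 · 1
1 · 0 · 2 · 2

1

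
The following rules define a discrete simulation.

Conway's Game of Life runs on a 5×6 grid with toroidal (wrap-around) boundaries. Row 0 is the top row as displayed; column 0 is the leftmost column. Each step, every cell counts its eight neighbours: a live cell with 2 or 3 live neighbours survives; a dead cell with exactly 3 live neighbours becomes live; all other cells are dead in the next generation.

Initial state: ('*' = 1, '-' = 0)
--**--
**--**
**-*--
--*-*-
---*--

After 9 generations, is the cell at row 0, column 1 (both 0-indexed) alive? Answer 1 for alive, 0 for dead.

1

[0] --**--
**--**
**-*--
--*-*-
---*--
[1] ****-*
----**
---*--
-**-*-
----*-
[2] ****--
-*---*
--**-*
--*-*-
----*-
[3] ******
-----*
****-*
--*-**
----**
[4] -***--
------
-***--
--*---
------
[5] --*---
------
-***--
-***--
-*-*--
[6] --*---
-*-*--
-*-*--
*---*-
-*-*--
[7] -*-*--
-*-*--
**-**-
**-**-
-***--
[8] **-**-
-*-*--
------
------
------
[9] **-**-
**-**-
------
------
------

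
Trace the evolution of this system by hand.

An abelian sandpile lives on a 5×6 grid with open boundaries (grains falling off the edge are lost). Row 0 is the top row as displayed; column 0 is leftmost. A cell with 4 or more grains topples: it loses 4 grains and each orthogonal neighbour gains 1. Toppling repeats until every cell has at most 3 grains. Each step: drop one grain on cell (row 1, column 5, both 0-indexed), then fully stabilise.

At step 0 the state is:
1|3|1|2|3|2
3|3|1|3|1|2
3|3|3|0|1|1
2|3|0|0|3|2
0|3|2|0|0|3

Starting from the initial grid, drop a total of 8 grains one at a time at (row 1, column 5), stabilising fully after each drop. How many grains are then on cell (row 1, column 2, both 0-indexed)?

2

step 0: 1|3|1|2|3|2
3|3|1|3|1|2
3|3|3|0|1|1
2|3|0|0|3|2
0|3|2|0|0|3
step 1: 1|3|1|2|3|2
3|3|1|3|1|3
3|3|3|0|1|1
2|3|0|0|3|2
0|3|2|0|0|3
step 2: 1|3|1|2|3|3
3|3|1|3|2|0
3|3|3|0|1|2
2|3|0|0|3|2
0|3|2|0|0|3
step 3: 1|3|1|2|3|3
3|3|1|3|2|1
3|3|3|0|1|2
2|3|0|0|3|2
0|3|2|0|0|3
step 4: 1|3|1|2|3|3
3|3|1|3|2|2
3|3|3|0|1|2
2|3|0|0|3|2
0|3|2|0|0|3
step 5: 1|3|1|2|3|3
3|3|1|3|2|3
3|3|3|0|1|2
2|3|0|0|3|2
0|3|2|0|0|3
step 6: 1|3|2|0|2|1
3|3|2|1|1|2
3|3|3|1|2|3
2|3|0|0|3|2
0|3|2|0|0|3
step 7: 1|3|2|0|2|1
3|3|2|1|1|3
3|3|3|1|2|3
2|3|0|0|3|2
0|3|2|0|0|3
step 8: 1|3|2|0|2|2
3|3|2|1|2|1
3|3|3|1|3|0
2|3|0|0|3|3
0|3|2|0|0|3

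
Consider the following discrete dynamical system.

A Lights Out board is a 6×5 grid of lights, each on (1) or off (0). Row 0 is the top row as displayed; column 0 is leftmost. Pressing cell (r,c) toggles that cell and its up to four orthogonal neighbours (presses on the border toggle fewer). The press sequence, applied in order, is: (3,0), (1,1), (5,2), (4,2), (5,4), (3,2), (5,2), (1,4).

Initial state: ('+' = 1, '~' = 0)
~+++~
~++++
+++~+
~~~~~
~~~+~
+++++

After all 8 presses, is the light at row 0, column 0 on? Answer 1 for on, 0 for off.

k=0  ~+++~
~++++
+++~+
~~~~~
~~~+~
+++++
k=1  ~+++~
~++++
~++~+
++~~~
+~~+~
+++++
k=2  ~~++~
+~~++
~~+~+
++~~~
+~~+~
+++++
k=3  ~~++~
+~~++
~~+~+
++~~~
+~++~
+~~~+
k=4  ~~++~
+~~++
~~+~+
+++~~
++~~~
+~+~+
k=5  ~~++~
+~~++
~~+~+
+++~~
++~~+
+~++~
k=6  ~~++~
+~~++
~~~~+
+~~+~
+++~+
+~++~
k=7  ~~++~
+~~++
~~~~+
+~~+~
++~~+
++~~~
k=8  ~~+++
+~~~~
~~~~~
+~~+~
++~~+
++~~~

0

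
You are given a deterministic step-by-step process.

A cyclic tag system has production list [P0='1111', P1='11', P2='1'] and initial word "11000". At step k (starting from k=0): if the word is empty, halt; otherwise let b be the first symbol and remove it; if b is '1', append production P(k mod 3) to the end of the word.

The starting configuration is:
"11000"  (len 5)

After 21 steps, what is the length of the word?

t=0: "11000"  (len 5)
t=1: "10001111"  (len 8)
t=2: "000111111"  (len 9)
t=3: "00111111"  (len 8)
t=4: "0111111"  (len 7)
t=5: "111111"  (len 6)
t=6: "111111"  (len 6)
t=7: "111111111"  (len 9)
t=8: "1111111111"  (len 10)
t=9: "1111111111"  (len 10)
t=10: "1111111111111"  (len 13)
t=11: "11111111111111"  (len 14)
t=12: "11111111111111"  (len 14)
t=13: "11111111111111111"  (len 17)
t=14: "111111111111111111"  (len 18)
t=15: "111111111111111111"  (len 18)
t=16: "111111111111111111111"  (len 21)
t=17: "1111111111111111111111"  (len 22)
t=18: "1111111111111111111111"  (len 22)
t=19: "1111111111111111111111111"  (len 25)
t=20: "11111111111111111111111111"  (len 26)
t=21: "11111111111111111111111111"  (len 26)

26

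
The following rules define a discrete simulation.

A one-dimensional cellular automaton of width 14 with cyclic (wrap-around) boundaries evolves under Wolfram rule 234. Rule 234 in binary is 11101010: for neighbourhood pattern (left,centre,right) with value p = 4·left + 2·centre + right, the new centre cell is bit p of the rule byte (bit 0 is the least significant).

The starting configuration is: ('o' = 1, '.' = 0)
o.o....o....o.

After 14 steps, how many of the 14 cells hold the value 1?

4

step 0: o.o....o....o.
step 1: .o....o....o.o
step 2: o....o....o.o.
step 3: ....o....o.o.o
step 4: ...o....o.o.o.
step 5: ..o....o.o.o..
step 6: .o....o.o.o...
step 7: o....o.o.o....
step 8: ....o.o.o....o
step 9: ...o.o.o....o.
step 10: ..o.o.o....o..
step 11: .o.o.o....o...
step 12: o.o.o....o....
step 13: .o.o....o....o
step 14: o.o....o....o.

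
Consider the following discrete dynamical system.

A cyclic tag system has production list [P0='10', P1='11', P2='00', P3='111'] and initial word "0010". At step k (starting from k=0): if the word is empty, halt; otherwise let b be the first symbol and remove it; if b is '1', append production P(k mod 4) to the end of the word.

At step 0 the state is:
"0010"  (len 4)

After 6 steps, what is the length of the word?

[0] "0010"  (len 4)
[1] "010"  (len 3)
[2] "10"  (len 2)
[3] "000"  (len 3)
[4] "00"  (len 2)
[5] "0"  (len 1)
[6] (halted — word empty)

0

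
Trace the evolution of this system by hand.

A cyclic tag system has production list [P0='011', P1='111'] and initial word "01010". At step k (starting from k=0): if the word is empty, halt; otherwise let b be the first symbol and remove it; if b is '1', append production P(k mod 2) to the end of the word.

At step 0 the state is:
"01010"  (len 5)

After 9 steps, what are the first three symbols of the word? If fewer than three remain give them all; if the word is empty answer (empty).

gen 0: "01010"  (len 5)
gen 1: "1010"  (len 4)
gen 2: "010111"  (len 6)
gen 3: "10111"  (len 5)
gen 4: "0111111"  (len 7)
gen 5: "111111"  (len 6)
gen 6: "11111111"  (len 8)
gen 7: "1111111011"  (len 10)
gen 8: "111111011111"  (len 12)
gen 9: "11111011111011"  (len 14)

111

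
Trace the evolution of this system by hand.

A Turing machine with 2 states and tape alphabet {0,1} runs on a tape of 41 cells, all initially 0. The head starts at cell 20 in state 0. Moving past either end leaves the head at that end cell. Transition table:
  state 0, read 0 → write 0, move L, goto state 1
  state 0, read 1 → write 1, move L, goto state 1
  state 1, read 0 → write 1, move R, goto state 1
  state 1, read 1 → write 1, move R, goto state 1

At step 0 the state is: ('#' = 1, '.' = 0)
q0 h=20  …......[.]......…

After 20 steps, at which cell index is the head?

38

gen 0: q0 h=20  …......[.]......…
gen 1: q1 h=19  …......[.]......…
gen 2: q1 h=20  ….....#[.]......…
gen 3: q1 h=21  …....##[.]......…
gen 4: q1 h=22  …...###[.]......…
gen 5: q1 h=23  …..####[.]......…
gen 6: q1 h=24  ….#####[.]......…
gen 7: q1 h=25  …######[.]......…
gen 8: q1 h=26  …######[.]......…
gen 9: q1 h=27  …######[.]......…
gen 10: q1 h=28  …######[.]......…
gen 11: q1 h=29  …######[.]......…
gen 12: q1 h=30  …######[.]......…
gen 13: q1 h=31  …######[.]......…
gen 14: q1 h=32  …######[.]......…
gen 15: q1 h=33  …######[.]......…
gen 16: q1 h=34  …######[.]......|
gen 17: q1 h=35  …######[.].....|
gen 18: q1 h=36  …######[.]....|
gen 19: q1 h=37  …######[.]...|
gen 20: q1 h=38  …######[.]..|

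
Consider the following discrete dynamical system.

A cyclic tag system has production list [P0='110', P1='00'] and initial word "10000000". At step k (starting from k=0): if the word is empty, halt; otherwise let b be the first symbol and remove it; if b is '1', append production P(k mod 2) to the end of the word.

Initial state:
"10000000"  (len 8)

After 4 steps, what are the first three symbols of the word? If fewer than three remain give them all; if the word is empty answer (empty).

000

k=0  "10000000"  (len 8)
k=1  "0000000110"  (len 10)
k=2  "000000110"  (len 9)
k=3  "00000110"  (len 8)
k=4  "0000110"  (len 7)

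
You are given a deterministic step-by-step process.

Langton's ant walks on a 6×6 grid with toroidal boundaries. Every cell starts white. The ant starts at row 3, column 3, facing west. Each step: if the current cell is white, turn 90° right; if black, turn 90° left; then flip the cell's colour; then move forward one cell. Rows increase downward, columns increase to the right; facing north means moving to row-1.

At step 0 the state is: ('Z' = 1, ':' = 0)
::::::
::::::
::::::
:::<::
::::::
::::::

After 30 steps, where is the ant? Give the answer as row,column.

4,4

gen 0: ::::::
::::::
::::::
:::<::
::::::
::::::
gen 1: ::::::
::::::
:::^::
:::Z::
::::::
::::::
gen 2: ::::::
::::::
:::Z>:
:::Z::
::::::
::::::
gen 3: ::::::
::::::
:::ZZ:
:::Zv:
::::::
::::::
gen 4: ::::::
::::::
:::ZZ:
:::<Z:
::::::
::::::
gen 5: ::::::
::::::
:::ZZ:
::::Z:
:::v::
::::::
gen 6: ::::::
::::::
:::ZZ:
::::Z:
::<Z::
::::::
gen 7: ::::::
::::::
:::ZZ:
::^:Z:
::ZZ::
::::::
gen 8: ::::::
::::::
:::ZZ:
::Z>Z:
::ZZ::
::::::
gen 9: ::::::
::::::
:::ZZ:
::ZZZ:
::Zv::
::::::
gen 10: ::::::
::::::
:::ZZ:
::ZZZ:
::Z:>:
::::::
gen 11: ::::::
::::::
:::ZZ:
::ZZZ:
::Z:Z:
::::v:
gen 12: ::::::
::::::
:::ZZ:
::ZZZ:
::Z:Z:
:::<Z:
gen 13: ::::::
::::::
:::ZZ:
::ZZZ:
::Z^Z:
:::ZZ:
gen 14: ::::::
::::::
:::ZZ:
::ZZZ:
::ZZ>:
:::ZZ:
gen 15: ::::::
::::::
:::ZZ:
::ZZ^:
::ZZ::
:::ZZ:
gen 16: ::::::
::::::
:::ZZ:
::Z<::
::ZZ::
:::ZZ:
gen 17: ::::::
::::::
:::ZZ:
::Z:::
::Zv::
:::ZZ:
gen 18: ::::::
::::::
:::ZZ:
::Z:::
::Z:>:
:::ZZ:
gen 19: ::::::
::::::
:::ZZ:
::Z:::
::Z:Z:
:::Zv:
gen 20: ::::::
::::::
:::ZZ:
::Z:::
::Z:Z:
:::Z:>
gen 21: :::::v
::::::
:::ZZ:
::Z:::
::Z:Z:
:::Z:Z
gen 22: ::::<Z
::::::
:::ZZ:
::Z:::
::Z:Z:
:::Z:Z
gen 23: ::::ZZ
::::::
:::ZZ:
::Z:::
::Z:Z:
:::Z^Z
gen 24: ::::ZZ
::::::
:::ZZ:
::Z:::
::Z:Z:
:::ZZ>
gen 25: ::::ZZ
::::::
:::ZZ:
::Z:::
::Z:Z^
:::ZZ:
gen 26: ::::ZZ
::::::
:::ZZ:
::Z:::
>:Z:ZZ
:::ZZ:
gen 27: ::::ZZ
::::::
:::ZZ:
::Z:::
Z:Z:ZZ
v::ZZ:
gen 28: ::::ZZ
::::::
:::ZZ:
::Z:::
Z:Z:ZZ
Z::ZZ<
gen 29: ::::ZZ
::::::
:::ZZ:
::Z:::
Z:Z:Z^
Z::ZZZ
gen 30: ::::ZZ
::::::
:::ZZ:
::Z:::
Z:Z:<:
Z::ZZZ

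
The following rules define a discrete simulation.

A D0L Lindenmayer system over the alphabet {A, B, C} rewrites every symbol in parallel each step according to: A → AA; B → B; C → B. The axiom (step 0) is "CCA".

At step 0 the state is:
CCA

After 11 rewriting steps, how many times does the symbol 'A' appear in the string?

gen 0: CCA
gen 1: BBAA
gen 2: BBAAAA
gen 3: BBAAAAAAAA
gen 4: BBAAAAAAAAAAAAAAAA
gen 5: BBAAAAAAAAAAAAAAAAAAAAAAAAAAAAAAAA
gen 6: BBAAAAAAAAAAAAAAAAAAAAAAAAAAAAAAAAAAAAAAAAAAAAAAAAAAAAAAAAAAAAAAAA
gen 7: BBAAAAAAAAAAAAAAAAAAAAAAAAAAAAAAAAAAAAAAAAAAAAAAAAAAAAAAAA…AAAAAAAAAAAAAAAAAAAAAAAAAAAAAAAAAAAAAAAAAAAAAAAAAAAAAAAAAA  (len 130)
gen 8: BBAAAAAAAAAAAAAAAAAAAAAAAAAAAAAAAAAAAAAAAAAAAAAAAAAAAAAAAA…AAAAAAAAAAAAAAAAAAAAAAAAAAAAAAAAAAAAAAAAAAAAAAAAAAAAAAAAAA  (len 258)
gen 9: BBAAAAAAAAAAAAAAAAAAAAAAAAAAAAAAAAAAAAAAAAAAAAAAAAAAAAAAAA…AAAAAAAAAAAAAAAAAAAAAAAAAAAAAAAAAAAAAAAAAAAAAAAAAAAAAAAAAA  (len 514)
gen 10: BBAAAAAAAAAAAAAAAAAAAAAAAAAAAAAAAAAAAAAAAAAAAAAAAAAAAAAAAA…AAAAAAAAAAAAAAAAAAAAAAAAAAAAAAAAAAAAAAAAAAAAAAAAAAAAAAAAAA  (len 1026)
gen 11: BBAAAAAAAAAAAAAAAAAAAAAAAAAAAAAAAAAAAAAAAAAAAAAAAAAAAAAAAA…AAAAAAAAAAAAAAAAAAAAAAAAAAAAAAAAAAAAAAAAAAAAAAAAAAAAAAAAAA  (len 2050)

2048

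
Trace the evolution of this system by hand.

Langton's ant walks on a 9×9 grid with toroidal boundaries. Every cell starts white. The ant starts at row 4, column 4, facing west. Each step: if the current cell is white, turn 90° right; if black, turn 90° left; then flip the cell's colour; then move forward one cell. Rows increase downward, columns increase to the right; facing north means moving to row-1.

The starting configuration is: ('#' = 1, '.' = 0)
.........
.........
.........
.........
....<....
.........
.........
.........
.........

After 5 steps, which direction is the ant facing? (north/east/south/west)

south

[0] .........
.........
.........
.........
....<....
.........
.........
.........
.........
[1] .........
.........
.........
....^....
....#....
.........
.........
.........
.........
[2] .........
.........
.........
....#>...
....#....
.........
.........
.........
.........
[3] .........
.........
.........
....##...
....#v...
.........
.........
.........
.........
[4] .........
.........
.........
....##...
....<#...
.........
.........
.........
.........
[5] .........
.........
.........
....##...
.....#...
....v....
.........
.........
.........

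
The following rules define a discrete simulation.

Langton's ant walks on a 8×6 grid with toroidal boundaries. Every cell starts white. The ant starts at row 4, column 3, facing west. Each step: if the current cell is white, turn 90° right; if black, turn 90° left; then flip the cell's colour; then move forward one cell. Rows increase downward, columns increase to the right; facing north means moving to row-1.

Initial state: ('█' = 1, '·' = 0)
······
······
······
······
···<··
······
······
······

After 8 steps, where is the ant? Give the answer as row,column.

4,3

step 0: ······
······
······
······
···<··
······
······
······
step 1: ······
······
······
···^··
···█··
······
······
······
step 2: ······
······
······
···█>·
···█··
······
······
······
step 3: ······
······
······
···██·
···█v·
······
······
······
step 4: ······
······
······
···██·
···<█·
······
······
······
step 5: ······
······
······
···██·
····█·
···v··
······
······
step 6: ······
······
······
···██·
····█·
··<█··
······
······
step 7: ······
······
······
···██·
··^·█·
··██··
······
······
step 8: ······
······
······
···██·
··█>█·
··██··
······
······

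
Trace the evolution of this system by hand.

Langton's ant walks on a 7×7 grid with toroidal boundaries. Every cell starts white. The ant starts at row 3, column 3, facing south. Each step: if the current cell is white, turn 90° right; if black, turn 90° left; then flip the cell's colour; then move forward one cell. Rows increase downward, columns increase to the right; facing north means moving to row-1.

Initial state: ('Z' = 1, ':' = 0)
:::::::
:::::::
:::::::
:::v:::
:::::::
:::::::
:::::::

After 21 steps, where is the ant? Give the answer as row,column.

1,6

t=0: :::::::
:::::::
:::::::
:::v:::
:::::::
:::::::
:::::::
t=1: :::::::
:::::::
:::::::
::<Z:::
:::::::
:::::::
:::::::
t=2: :::::::
:::::::
::^::::
::ZZ:::
:::::::
:::::::
:::::::
t=3: :::::::
:::::::
::Z>:::
::ZZ:::
:::::::
:::::::
:::::::
t=4: :::::::
:::::::
::ZZ:::
::Zv:::
:::::::
:::::::
:::::::
t=5: :::::::
:::::::
::ZZ:::
::Z:>::
:::::::
:::::::
:::::::
t=6: :::::::
:::::::
::ZZ:::
::Z:Z::
::::v::
:::::::
:::::::
t=7: :::::::
:::::::
::ZZ:::
::Z:Z::
:::<Z::
:::::::
:::::::
t=8: :::::::
:::::::
::ZZ:::
::Z^Z::
:::ZZ::
:::::::
:::::::
t=9: :::::::
:::::::
::ZZ:::
::ZZ>::
:::ZZ::
:::::::
:::::::
t=10: :::::::
:::::::
::ZZ^::
::ZZ:::
:::ZZ::
:::::::
:::::::
t=11: :::::::
:::::::
::ZZZ>:
::ZZ:::
:::ZZ::
:::::::
:::::::
t=12: :::::::
:::::::
::ZZZZ:
::ZZ:v:
:::ZZ::
:::::::
:::::::
t=13: :::::::
:::::::
::ZZZZ:
::ZZ<Z:
:::ZZ::
:::::::
:::::::
t=14: :::::::
:::::::
::ZZ^Z:
::ZZZZ:
:::ZZ::
:::::::
:::::::
t=15: :::::::
:::::::
::Z<:Z:
::ZZZZ:
:::ZZ::
:::::::
:::::::
t=16: :::::::
:::::::
::Z::Z:
::ZvZZ:
:::ZZ::
:::::::
:::::::
t=17: :::::::
:::::::
::Z::Z:
::Z:>Z:
:::ZZ::
:::::::
:::::::
t=18: :::::::
:::::::
::Z:^Z:
::Z::Z:
:::ZZ::
:::::::
:::::::
t=19: :::::::
:::::::
::Z:Z>:
::Z::Z:
:::ZZ::
:::::::
:::::::
t=20: :::::::
:::::^:
::Z:Z::
::Z::Z:
:::ZZ::
:::::::
:::::::
t=21: :::::::
:::::Z>
::Z:Z::
::Z::Z:
:::ZZ::
:::::::
:::::::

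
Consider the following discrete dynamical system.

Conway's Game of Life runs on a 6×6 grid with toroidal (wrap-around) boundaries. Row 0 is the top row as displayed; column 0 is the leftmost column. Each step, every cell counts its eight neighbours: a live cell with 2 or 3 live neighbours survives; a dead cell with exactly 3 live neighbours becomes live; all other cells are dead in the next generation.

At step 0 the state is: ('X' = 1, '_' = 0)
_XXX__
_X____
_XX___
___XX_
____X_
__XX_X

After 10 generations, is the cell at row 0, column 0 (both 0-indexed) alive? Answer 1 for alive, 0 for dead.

[0] _XXX__
_X____
_XX___
___XX_
____X_
__XX_X
[1] XX_XX_
X__X__
_XXX__
__XXX_
__X__X
_X____
[2] XX_XXX
X____X
_X____
____X_
_XX_X_
_X_XXX
[3] _X_X__
__X___
X____X
_XXX__
XXX___
______
[4] __X___
XXX___
X__X__
___X_X
X__X__
X_____
[5] X_X___
X_XX__
X__XXX
X_XX_X
X___XX
_X____
[6] X_XX__
X_X___
______
__X___
__XXX_
_X____
[7] X_XX__
__XX__
_X____
__X___
_XXX__
_X__X_
[8] ____X_
___X__
_X_X__
___X__
_X_X__
X___X_
[9] ___XXX
__XXX_
___XX_
___XX_
__XXX_
___XXX
[10] ______
__X___
_____X
_____X
__X___
______

0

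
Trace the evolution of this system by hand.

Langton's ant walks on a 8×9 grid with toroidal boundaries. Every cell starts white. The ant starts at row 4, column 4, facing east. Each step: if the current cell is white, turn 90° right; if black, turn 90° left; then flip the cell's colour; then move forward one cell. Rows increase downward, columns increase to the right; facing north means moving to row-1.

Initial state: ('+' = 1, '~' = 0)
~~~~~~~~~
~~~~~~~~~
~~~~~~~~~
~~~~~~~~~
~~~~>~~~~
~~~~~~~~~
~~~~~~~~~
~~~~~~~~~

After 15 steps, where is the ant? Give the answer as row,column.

4,3

gen 0: ~~~~~~~~~
~~~~~~~~~
~~~~~~~~~
~~~~~~~~~
~~~~>~~~~
~~~~~~~~~
~~~~~~~~~
~~~~~~~~~
gen 1: ~~~~~~~~~
~~~~~~~~~
~~~~~~~~~
~~~~~~~~~
~~~~+~~~~
~~~~v~~~~
~~~~~~~~~
~~~~~~~~~
gen 2: ~~~~~~~~~
~~~~~~~~~
~~~~~~~~~
~~~~~~~~~
~~~~+~~~~
~~~<+~~~~
~~~~~~~~~
~~~~~~~~~
gen 3: ~~~~~~~~~
~~~~~~~~~
~~~~~~~~~
~~~~~~~~~
~~~^+~~~~
~~~++~~~~
~~~~~~~~~
~~~~~~~~~
gen 4: ~~~~~~~~~
~~~~~~~~~
~~~~~~~~~
~~~~~~~~~
~~~+>~~~~
~~~++~~~~
~~~~~~~~~
~~~~~~~~~
gen 5: ~~~~~~~~~
~~~~~~~~~
~~~~~~~~~
~~~~^~~~~
~~~+~~~~~
~~~++~~~~
~~~~~~~~~
~~~~~~~~~
gen 6: ~~~~~~~~~
~~~~~~~~~
~~~~~~~~~
~~~~+>~~~
~~~+~~~~~
~~~++~~~~
~~~~~~~~~
~~~~~~~~~
gen 7: ~~~~~~~~~
~~~~~~~~~
~~~~~~~~~
~~~~++~~~
~~~+~v~~~
~~~++~~~~
~~~~~~~~~
~~~~~~~~~
gen 8: ~~~~~~~~~
~~~~~~~~~
~~~~~~~~~
~~~~++~~~
~~~+<+~~~
~~~++~~~~
~~~~~~~~~
~~~~~~~~~
gen 9: ~~~~~~~~~
~~~~~~~~~
~~~~~~~~~
~~~~^+~~~
~~~+++~~~
~~~++~~~~
~~~~~~~~~
~~~~~~~~~
gen 10: ~~~~~~~~~
~~~~~~~~~
~~~~~~~~~
~~~<~+~~~
~~~+++~~~
~~~++~~~~
~~~~~~~~~
~~~~~~~~~
gen 11: ~~~~~~~~~
~~~~~~~~~
~~~^~~~~~
~~~+~+~~~
~~~+++~~~
~~~++~~~~
~~~~~~~~~
~~~~~~~~~
gen 12: ~~~~~~~~~
~~~~~~~~~
~~~+>~~~~
~~~+~+~~~
~~~+++~~~
~~~++~~~~
~~~~~~~~~
~~~~~~~~~
gen 13: ~~~~~~~~~
~~~~~~~~~
~~~++~~~~
~~~+v+~~~
~~~+++~~~
~~~++~~~~
~~~~~~~~~
~~~~~~~~~
gen 14: ~~~~~~~~~
~~~~~~~~~
~~~++~~~~
~~~<++~~~
~~~+++~~~
~~~++~~~~
~~~~~~~~~
~~~~~~~~~
gen 15: ~~~~~~~~~
~~~~~~~~~
~~~++~~~~
~~~~++~~~
~~~v++~~~
~~~++~~~~
~~~~~~~~~
~~~~~~~~~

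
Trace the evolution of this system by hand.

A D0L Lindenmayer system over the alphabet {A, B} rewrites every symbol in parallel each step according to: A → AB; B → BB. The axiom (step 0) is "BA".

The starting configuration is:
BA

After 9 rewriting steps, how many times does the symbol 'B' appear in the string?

gen 0: BA
gen 1: BBAB
gen 2: BBBBABBB
gen 3: BBBBBBBBABBBBBBB
gen 4: BBBBBBBBBBBBBBBBABBBBBBBBBBBBBBB
gen 5: BBBBBBBBBBBBBBBBBBBBBBBBBBBBBBBBABBBBBBBBBBBBBBBBBBBBBBBBBBBBBBB
gen 6: BBBBBBBBBBBBBBBBBBBBBBBBBBBBBBBBBBBBBBBBBBBBBBBBBBBBBBBBBB…BBBBBBBBBBBBBBBBBBBBBBBBBBBBBBBBBBBBBBBBBBBBBBBBBBBBBBBBBB  (len 128)
gen 7: BBBBBBBBBBBBBBBBBBBBBBBBBBBBBBBBBBBBBBBBBBBBBBBBBBBBBBBBBB…BBBBBBBBBBBBBBBBBBBBBBBBBBBBBBBBBBBBBBBBBBBBBBBBBBBBBBBBBB  (len 256)
gen 8: BBBBBBBBBBBBBBBBBBBBBBBBBBBBBBBBBBBBBBBBBBBBBBBBBBBBBBBBBB…BBBBBBBBBBBBBBBBBBBBBBBBBBBBBBBBBBBBBBBBBBBBBBBBBBBBBBBBBB  (len 512)
gen 9: BBBBBBBBBBBBBBBBBBBBBBBBBBBBBBBBBBBBBBBBBBBBBBBBBBBBBBBBBB…BBBBBBBBBBBBBBBBBBBBBBBBBBBBBBBBBBBBBBBBBBBBBBBBBBBBBBBBBB  (len 1024)

1023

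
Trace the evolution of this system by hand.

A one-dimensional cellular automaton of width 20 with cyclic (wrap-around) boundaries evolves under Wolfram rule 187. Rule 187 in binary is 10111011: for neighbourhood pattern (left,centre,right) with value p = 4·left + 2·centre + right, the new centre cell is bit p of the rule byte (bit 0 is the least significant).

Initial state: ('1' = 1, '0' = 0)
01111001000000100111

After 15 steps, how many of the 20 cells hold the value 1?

16

[0] 01111001000000100111
[1] 11110110111111011110
[2] 11101101111110111101
[3] 11011011111101111011
[4] 10110111111011110111
[5] 01101111110111101111
[6] 11011111101111011110
[7] 10111111011110111101
[8] 01111110111101111011
[9] 11111101111011110110
[10] 11111011110111101101
[11] 11110111101111011011
[12] 11101111011110110111
[13] 11011110111101101111
[14] 10111101111011011111
[15] 01111011110110111111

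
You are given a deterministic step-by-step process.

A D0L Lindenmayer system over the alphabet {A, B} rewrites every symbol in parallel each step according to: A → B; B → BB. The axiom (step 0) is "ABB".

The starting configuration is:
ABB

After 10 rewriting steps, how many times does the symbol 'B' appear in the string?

2560

step 0: ABB
step 1: BBBBB
step 2: BBBBBBBBBB
step 3: BBBBBBBBBBBBBBBBBBBB
step 4: BBBBBBBBBBBBBBBBBBBBBBBBBBBBBBBBBBBBBBBB
step 5: BBBBBBBBBBBBBBBBBBBBBBBBBBBBBBBBBBBBBBBBBBBBBBBBBBBBBBBBBBBBBBBBBBBBBBBBBBBBBBBB
step 6: BBBBBBBBBBBBBBBBBBBBBBBBBBBBBBBBBBBBBBBBBBBBBBBBBBBBBBBBBB…BBBBBBBBBBBBBBBBBBBBBBBBBBBBBBBBBBBBBBBBBBBBBBBBBBBBBBBBBB  (len 160)
step 7: BBBBBBBBBBBBBBBBBBBBBBBBBBBBBBBBBBBBBBBBBBBBBBBBBBBBBBBBBB…BBBBBBBBBBBBBBBBBBBBBBBBBBBBBBBBBBBBBBBBBBBBBBBBBBBBBBBBBB  (len 320)
step 8: BBBBBBBBBBBBBBBBBBBBBBBBBBBBBBBBBBBBBBBBBBBBBBBBBBBBBBBBBB…BBBBBBBBBBBBBBBBBBBBBBBBBBBBBBBBBBBBBBBBBBBBBBBBBBBBBBBBBB  (len 640)
step 9: BBBBBBBBBBBBBBBBBBBBBBBBBBBBBBBBBBBBBBBBBBBBBBBBBBBBBBBBBB…BBBBBBBBBBBBBBBBBBBBBBBBBBBBBBBBBBBBBBBBBBBBBBBBBBBBBBBBBB  (len 1280)
step 10: BBBBBBBBBBBBBBBBBBBBBBBBBBBBBBBBBBBBBBBBBBBBBBBBBBBBBBBBBB…BBBBBBBBBBBBBBBBBBBBBBBBBBBBBBBBBBBBBBBBBBBBBBBBBBBBBBBBBB  (len 2560)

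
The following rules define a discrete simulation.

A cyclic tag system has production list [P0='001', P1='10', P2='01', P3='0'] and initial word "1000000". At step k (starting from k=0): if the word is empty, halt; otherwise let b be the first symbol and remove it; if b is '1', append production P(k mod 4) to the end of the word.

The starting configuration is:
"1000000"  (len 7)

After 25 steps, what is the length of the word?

1

0) "1000000"  (len 7)
1) "000000001"  (len 9)
2) "00000001"  (len 8)
3) "0000001"  (len 7)
4) "000001"  (len 6)
5) "00001"  (len 5)
6) "0001"  (len 4)
7) "001"  (len 3)
8) "01"  (len 2)
9) "1"  (len 1)
10) "10"  (len 2)
11) "001"  (len 3)
12) "01"  (len 2)
13) "1"  (len 1)
14) "10"  (len 2)
15) "001"  (len 3)
16) "01"  (len 2)
17) "1"  (len 1)
18) "10"  (len 2)
19) "001"  (len 3)
20) "01"  (len 2)
21) "1"  (len 1)
22) "10"  (len 2)
23) "001"  (len 3)
24) "01"  (len 2)
25) "1"  (len 1)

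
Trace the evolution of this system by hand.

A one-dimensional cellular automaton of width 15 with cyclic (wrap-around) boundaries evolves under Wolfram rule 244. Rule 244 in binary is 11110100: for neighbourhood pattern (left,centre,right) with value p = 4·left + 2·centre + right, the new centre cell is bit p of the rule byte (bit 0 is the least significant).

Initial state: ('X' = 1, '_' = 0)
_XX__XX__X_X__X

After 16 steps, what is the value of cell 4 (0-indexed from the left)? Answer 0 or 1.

0) _XX__XX__X_X__X
1) X_XX__XX_XXXX_X
2) XX_XX__XX_XXXX_
3) _XX_XX__XX_XXXX
4) X_XX_XX__XX_XXX
5) XX_XX_XX__XX_XX
6) XXX_XX_XX__XX_X
7) XXXX_XX_XX__XX_
8) _XXXX_XX_XX__XX
9) X_XXXX_XX_XX__X
10) XX_XXXX_XX_XX__
11) _XX_XXXX_XX_XX_
12) __XX_XXXX_XX_XX
13) X__XX_XXXX_XX_X
14) XX__XX_XXXX_XX_
15) _XX__XX_XXXX_XX
16) X_XX__XX_XXXX_X

0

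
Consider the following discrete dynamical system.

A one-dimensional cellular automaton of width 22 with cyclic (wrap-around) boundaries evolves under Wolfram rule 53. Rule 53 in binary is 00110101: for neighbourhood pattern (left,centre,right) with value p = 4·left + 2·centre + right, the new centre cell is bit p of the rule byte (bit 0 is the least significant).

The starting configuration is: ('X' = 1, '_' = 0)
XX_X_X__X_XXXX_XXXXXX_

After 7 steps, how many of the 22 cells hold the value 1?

9

step 0: XX_X_X__X_XXXX_XXXXXX_
step 1: __XXXXX_XX____X______X
step 2: X______X__XXX_XXXXXX_X
step 3: _XXXXX_XX____X______X_
step 4: ______X__XXX_XXXXXX_XX
step 5: XXXXX_XX____X______X__
step 6: _____X__XXX_XXXXXX_XX_
step 7: XXXX_XX____X______X__X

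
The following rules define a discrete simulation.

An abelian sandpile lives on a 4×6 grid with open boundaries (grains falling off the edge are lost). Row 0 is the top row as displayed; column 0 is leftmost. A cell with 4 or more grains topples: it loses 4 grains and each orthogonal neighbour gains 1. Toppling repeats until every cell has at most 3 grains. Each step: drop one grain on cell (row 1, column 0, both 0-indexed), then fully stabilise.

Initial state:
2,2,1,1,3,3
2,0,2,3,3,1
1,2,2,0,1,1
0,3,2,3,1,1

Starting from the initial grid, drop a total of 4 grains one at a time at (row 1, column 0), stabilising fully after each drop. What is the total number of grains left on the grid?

[0] 2,2,1,1,3,3
2,0,2,3,3,1
1,2,2,0,1,1
0,3,2,3,1,1
[1] 2,2,1,1,3,3
3,0,2,3,3,1
1,2,2,0,1,1
0,3,2,3,1,1
[2] 3,2,1,1,3,3
0,1,2,3,3,1
2,2,2,0,1,1
0,3,2,3,1,1
[3] 3,2,1,1,3,3
1,1,2,3,3,1
2,2,2,0,1,1
0,3,2,3,1,1
[4] 3,2,1,1,3,3
2,1,2,3,3,1
2,2,2,0,1,1
0,3,2,3,1,1

43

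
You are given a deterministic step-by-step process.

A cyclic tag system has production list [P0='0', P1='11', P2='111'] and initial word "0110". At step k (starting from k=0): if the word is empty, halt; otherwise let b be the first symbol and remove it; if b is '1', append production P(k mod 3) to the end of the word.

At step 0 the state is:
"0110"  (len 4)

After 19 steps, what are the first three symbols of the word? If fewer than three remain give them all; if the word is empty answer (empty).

[0] "0110"  (len 4)
[1] "110"  (len 3)
[2] "1011"  (len 4)
[3] "011111"  (len 6)
[4] "11111"  (len 5)
[5] "111111"  (len 6)
[6] "11111111"  (len 8)
[7] "11111110"  (len 8)
[8] "111111011"  (len 9)
[9] "11111011111"  (len 11)
[10] "11110111110"  (len 11)
[11] "111011111011"  (len 12)
[12] "11011111011111"  (len 14)
[13] "10111110111110"  (len 14)
[14] "011111011111011"  (len 15)
[15] "11111011111011"  (len 14)
[16] "11110111110110"  (len 14)
[17] "111011111011011"  (len 15)
[18] "11011111011011111"  (len 17)
[19] "10111110110111110"  (len 17)

101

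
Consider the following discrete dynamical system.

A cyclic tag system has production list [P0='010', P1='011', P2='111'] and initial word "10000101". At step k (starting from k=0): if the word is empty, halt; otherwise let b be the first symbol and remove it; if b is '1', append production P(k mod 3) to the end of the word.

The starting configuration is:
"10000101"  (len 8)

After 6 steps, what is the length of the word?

step 0: "10000101"  (len 8)
step 1: "0000101010"  (len 10)
step 2: "000101010"  (len 9)
step 3: "00101010"  (len 8)
step 4: "0101010"  (len 7)
step 5: "101010"  (len 6)
step 6: "01010111"  (len 8)

8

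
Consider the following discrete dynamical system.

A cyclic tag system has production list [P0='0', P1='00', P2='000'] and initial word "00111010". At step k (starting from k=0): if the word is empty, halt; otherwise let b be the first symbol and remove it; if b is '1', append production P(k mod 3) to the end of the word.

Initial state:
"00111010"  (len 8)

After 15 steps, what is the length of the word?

step 0: "00111010"  (len 8)
step 1: "0111010"  (len 7)
step 2: "111010"  (len 6)
step 3: "11010000"  (len 8)
step 4: "10100000"  (len 8)
step 5: "010000000"  (len 9)
step 6: "10000000"  (len 8)
step 7: "00000000"  (len 8)
step 8: "0000000"  (len 7)
step 9: "000000"  (len 6)
step 10: "00000"  (len 5)
step 11: "0000"  (len 4)
step 12: "000"  (len 3)
step 13: "00"  (len 2)
step 14: "0"  (len 1)
step 15: (halted — word empty)

0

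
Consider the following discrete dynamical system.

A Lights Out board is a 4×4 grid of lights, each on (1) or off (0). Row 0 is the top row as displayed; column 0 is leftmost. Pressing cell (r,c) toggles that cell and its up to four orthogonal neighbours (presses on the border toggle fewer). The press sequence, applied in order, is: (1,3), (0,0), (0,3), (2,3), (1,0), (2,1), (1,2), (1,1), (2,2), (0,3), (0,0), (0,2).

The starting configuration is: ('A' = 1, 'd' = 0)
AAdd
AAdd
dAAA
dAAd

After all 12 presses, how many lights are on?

step 0: AAdd
AAdd
dAAA
dAAd
step 1: AAdA
AAAA
dAAd
dAAd
step 2: dddA
dAAA
dAAd
dAAd
step 3: ddAd
dAAd
dAAd
dAAd
step 4: ddAd
dAAA
dAdA
dAAA
step 5: AdAd
AdAA
AAdA
dAAA
step 6: AdAd
AAAA
ddAA
ddAA
step 7: Addd
Addd
dddA
ddAA
step 8: AAdd
dAAd
dAdA
ddAA
step 9: AAdd
dAdd
ddAd
dddA
step 10: AAAA
dAdA
ddAd
dddA
step 11: ddAA
AAdA
ddAd
dddA
step 12: dAdd
AAAA
ddAd
dddA

7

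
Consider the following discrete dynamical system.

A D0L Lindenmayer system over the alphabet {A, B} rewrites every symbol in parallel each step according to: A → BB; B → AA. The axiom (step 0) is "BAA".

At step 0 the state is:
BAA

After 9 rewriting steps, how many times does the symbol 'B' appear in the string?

1024

t=0: BAA
t=1: AABBBB
t=2: BBBBAAAAAAAA
t=3: AAAAAAAABBBBBBBBBBBBBBBB
t=4: BBBBBBBBBBBBBBBBAAAAAAAAAAAAAAAAAAAAAAAAAAAAAAAA
t=5: AAAAAAAAAAAAAAAAAAAAAAAAAAAAAAAABBBBBBBBBBBBBBBBBBBBBBBBBBBBBBBBBBBBBBBBBBBBBBBBBBBBBBBBBBBBBBBB
t=6: BBBBBBBBBBBBBBBBBBBBBBBBBBBBBBBBBBBBBBBBBBBBBBBBBBBBBBBBBB…AAAAAAAAAAAAAAAAAAAAAAAAAAAAAAAAAAAAAAAAAAAAAAAAAAAAAAAAAA  (len 192)
t=7: AAAAAAAAAAAAAAAAAAAAAAAAAAAAAAAAAAAAAAAAAAAAAAAAAAAAAAAAAA…BBBBBBBBBBBBBBBBBBBBBBBBBBBBBBBBBBBBBBBBBBBBBBBBBBBBBBBBBB  (len 384)
t=8: BBBBBBBBBBBBBBBBBBBBBBBBBBBBBBBBBBBBBBBBBBBBBBBBBBBBBBBBBB…AAAAAAAAAAAAAAAAAAAAAAAAAAAAAAAAAAAAAAAAAAAAAAAAAAAAAAAAAA  (len 768)
t=9: AAAAAAAAAAAAAAAAAAAAAAAAAAAAAAAAAAAAAAAAAAAAAAAAAAAAAAAAAA…BBBBBBBBBBBBBBBBBBBBBBBBBBBBBBBBBBBBBBBBBBBBBBBBBBBBBBBBBB  (len 1536)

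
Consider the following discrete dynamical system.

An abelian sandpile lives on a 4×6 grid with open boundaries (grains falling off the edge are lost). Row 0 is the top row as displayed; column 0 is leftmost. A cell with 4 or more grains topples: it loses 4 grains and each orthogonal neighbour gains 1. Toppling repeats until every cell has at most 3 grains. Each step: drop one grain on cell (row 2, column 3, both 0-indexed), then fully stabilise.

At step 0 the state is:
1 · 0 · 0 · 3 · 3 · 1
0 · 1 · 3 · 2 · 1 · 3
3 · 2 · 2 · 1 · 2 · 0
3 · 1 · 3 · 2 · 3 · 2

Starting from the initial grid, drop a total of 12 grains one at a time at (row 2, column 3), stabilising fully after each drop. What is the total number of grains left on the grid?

gen 0: 1 · 0 · 0 · 3 · 3 · 1
0 · 1 · 3 · 2 · 1 · 3
3 · 2 · 2 · 1 · 2 · 0
3 · 1 · 3 · 2 · 3 · 2
gen 1: 1 · 0 · 0 · 3 · 3 · 1
0 · 1 · 3 · 2 · 1 · 3
3 · 2 · 2 · 2 · 2 · 0
3 · 1 · 3 · 2 · 3 · 2
gen 2: 1 · 0 · 0 · 3 · 3 · 1
0 · 1 · 3 · 2 · 1 · 3
3 · 2 · 2 · 3 · 2 · 0
3 · 1 · 3 · 2 · 3 · 2
gen 3: 1 · 0 · 0 · 3 · 3 · 1
0 · 1 · 3 · 3 · 1 · 3
3 · 2 · 3 · 0 · 3 · 0
3 · 1 · 3 · 3 · 3 · 2
gen 4: 1 · 0 · 0 · 3 · 3 · 1
0 · 1 · 3 · 3 · 1 · 3
3 · 2 · 3 · 1 · 3 · 0
3 · 1 · 3 · 3 · 3 · 2
gen 5: 1 · 0 · 0 · 3 · 3 · 1
0 · 1 · 3 · 3 · 1 · 3
3 · 2 · 3 · 2 · 3 · 0
3 · 1 · 3 · 3 · 3 · 2
gen 6: 1 · 0 · 0 · 3 · 3 · 1
0 · 1 · 3 · 3 · 1 · 3
3 · 2 · 3 · 3 · 3 · 0
3 · 1 · 3 · 3 · 3 · 2
gen 7: 1 · 0 · 2 · 2 · 1 · 3
0 · 2 · 2 · 0 · 2 · 0
3 · 3 · 3 · 1 · 3 · 2
3 · 2 · 1 · 3 · 1 · 3
gen 8: 1 · 0 · 2 · 2 · 1 · 3
0 · 2 · 2 · 0 · 2 · 0
3 · 3 · 3 · 2 · 3 · 2
3 · 2 · 1 · 3 · 1 · 3
gen 9: 1 · 0 · 2 · 2 · 1 · 3
0 · 2 · 2 · 0 · 2 · 0
3 · 3 · 3 · 3 · 3 · 2
3 · 2 · 1 · 3 · 1 · 3
gen 10: 1 · 0 · 2 · 2 · 1 · 3
1 · 3 · 3 · 1 · 3 · 0
1 · 2 · 2 · 3 · 0 · 3
1 · 1 · 0 · 1 · 3 · 3
gen 11: 1 · 0 · 2 · 2 · 1 · 3
1 · 3 · 3 · 2 · 3 · 0
1 · 2 · 3 · 0 · 1 · 3
1 · 1 · 0 · 2 · 3 · 3
gen 12: 1 · 0 · 2 · 2 · 1 · 3
1 · 3 · 3 · 2 · 3 · 0
1 · 2 · 3 · 1 · 1 · 3
1 · 1 · 0 · 2 · 3 · 3

42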